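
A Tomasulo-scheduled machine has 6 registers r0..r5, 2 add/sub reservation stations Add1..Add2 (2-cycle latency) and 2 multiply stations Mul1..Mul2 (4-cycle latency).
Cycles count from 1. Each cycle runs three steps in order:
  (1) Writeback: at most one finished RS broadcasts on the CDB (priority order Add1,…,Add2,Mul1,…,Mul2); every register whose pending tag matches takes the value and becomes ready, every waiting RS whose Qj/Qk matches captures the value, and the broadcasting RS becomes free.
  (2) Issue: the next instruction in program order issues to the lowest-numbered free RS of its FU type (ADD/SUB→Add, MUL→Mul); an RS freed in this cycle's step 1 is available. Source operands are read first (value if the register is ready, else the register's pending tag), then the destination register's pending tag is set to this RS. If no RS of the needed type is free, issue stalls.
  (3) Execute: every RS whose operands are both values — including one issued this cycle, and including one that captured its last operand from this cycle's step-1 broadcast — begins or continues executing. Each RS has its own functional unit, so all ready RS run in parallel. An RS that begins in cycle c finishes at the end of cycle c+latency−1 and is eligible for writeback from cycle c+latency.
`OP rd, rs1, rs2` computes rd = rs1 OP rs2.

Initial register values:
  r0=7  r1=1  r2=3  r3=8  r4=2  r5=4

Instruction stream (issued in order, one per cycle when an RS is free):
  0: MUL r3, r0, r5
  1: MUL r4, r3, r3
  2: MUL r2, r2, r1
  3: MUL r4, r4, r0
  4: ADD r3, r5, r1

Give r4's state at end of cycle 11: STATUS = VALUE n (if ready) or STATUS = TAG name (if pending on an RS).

c1: issue MUL r3<-Mul1 | r0:7,r1:1,r2:3,r3:Mul1,r4:2,r5:4
c2: issue MUL r4<-Mul2 | r0:7,r1:1,r2:3,r3:Mul1,r4:Mul2,r5:4
c3: stall | r0:7,r1:1,r2:3,r3:Mul1,r4:Mul2,r5:4
c4: stall | r0:7,r1:1,r2:3,r3:Mul1,r4:Mul2,r5:4
c5: CDB Mul1=28; issue MUL r2<-Mul1 | r0:7,r1:1,r2:Mul1,r3:28,r4:Mul2,r5:4
c6: stall | r0:7,r1:1,r2:Mul1,r3:28,r4:Mul2,r5:4
c7: stall | r0:7,r1:1,r2:Mul1,r3:28,r4:Mul2,r5:4
c8: stall | r0:7,r1:1,r2:Mul1,r3:28,r4:Mul2,r5:4
c9: CDB Mul1=3; issue MUL r4<-Mul1 | r0:7,r1:1,r2:3,r3:28,r4:Mul1,r5:4
c10: CDB Mul2=784; issue ADD r3<-Add1 | r0:7,r1:1,r2:3,r3:Add1,r4:Mul1,r5:4
c11: - | r0:7,r1:1,r2:3,r3:Add1,r4:Mul1,r5:4

STATUS = TAG Mul1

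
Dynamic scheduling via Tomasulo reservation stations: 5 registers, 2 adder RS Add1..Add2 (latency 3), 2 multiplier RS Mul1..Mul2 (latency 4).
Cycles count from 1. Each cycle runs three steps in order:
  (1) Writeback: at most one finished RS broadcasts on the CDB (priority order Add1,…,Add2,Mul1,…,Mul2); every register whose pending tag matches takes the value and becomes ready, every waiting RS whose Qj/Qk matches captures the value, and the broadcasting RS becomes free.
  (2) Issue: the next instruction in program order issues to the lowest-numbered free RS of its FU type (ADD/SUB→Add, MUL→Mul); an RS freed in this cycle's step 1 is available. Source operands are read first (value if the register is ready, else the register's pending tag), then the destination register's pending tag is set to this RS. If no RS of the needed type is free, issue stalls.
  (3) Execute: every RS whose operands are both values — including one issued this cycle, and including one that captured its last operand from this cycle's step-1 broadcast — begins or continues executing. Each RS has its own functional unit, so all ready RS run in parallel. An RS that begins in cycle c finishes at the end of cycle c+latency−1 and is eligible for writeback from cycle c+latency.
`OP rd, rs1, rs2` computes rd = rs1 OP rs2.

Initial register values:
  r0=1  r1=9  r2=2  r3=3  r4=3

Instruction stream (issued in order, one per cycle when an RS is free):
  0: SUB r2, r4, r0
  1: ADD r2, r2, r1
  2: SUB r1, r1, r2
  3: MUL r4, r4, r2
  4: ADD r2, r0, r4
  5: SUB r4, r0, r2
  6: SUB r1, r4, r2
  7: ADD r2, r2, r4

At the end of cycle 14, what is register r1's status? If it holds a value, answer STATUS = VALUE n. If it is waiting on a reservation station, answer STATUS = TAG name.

  c1: issue SUB r2<-Add1  regs: r0:1,r1:9,r2:Add1,r3:3,r4:3
  c2: issue ADD r2<-Add2  regs: r0:1,r1:9,r2:Add2,r3:3,r4:3
  c3: stall  regs: r0:1,r1:9,r2:Add2,r3:3,r4:3
  c4: CDB Add1=2; issue SUB r1<-Add1  regs: r0:1,r1:Add1,r2:Add2,r3:3,r4:3
  c5: issue MUL r4<-Mul1  regs: r0:1,r1:Add1,r2:Add2,r3:3,r4:Mul1
  c6: stall  regs: r0:1,r1:Add1,r2:Add2,r3:3,r4:Mul1
  c7: CDB Add2=11; issue ADD r2<-Add2  regs: r0:1,r1:Add1,r2:Add2,r3:3,r4:Mul1
  c8: stall  regs: r0:1,r1:Add1,r2:Add2,r3:3,r4:Mul1
  c9: stall  regs: r0:1,r1:Add1,r2:Add2,r3:3,r4:Mul1
  c10: CDB Add1=-2; issue SUB r4<-Add1  regs: r0:1,r1:-2,r2:Add2,r3:3,r4:Add1
  c11: CDB Mul1=33; stall  regs: r0:1,r1:-2,r2:Add2,r3:3,r4:Add1
  c12: stall  regs: r0:1,r1:-2,r2:Add2,r3:3,r4:Add1
  c13: stall  regs: r0:1,r1:-2,r2:Add2,r3:3,r4:Add1
  c14: CDB Add2=34; issue SUB r1<-Add2  regs: r0:1,r1:Add2,r2:34,r3:3,r4:Add1

STATUS = TAG Add2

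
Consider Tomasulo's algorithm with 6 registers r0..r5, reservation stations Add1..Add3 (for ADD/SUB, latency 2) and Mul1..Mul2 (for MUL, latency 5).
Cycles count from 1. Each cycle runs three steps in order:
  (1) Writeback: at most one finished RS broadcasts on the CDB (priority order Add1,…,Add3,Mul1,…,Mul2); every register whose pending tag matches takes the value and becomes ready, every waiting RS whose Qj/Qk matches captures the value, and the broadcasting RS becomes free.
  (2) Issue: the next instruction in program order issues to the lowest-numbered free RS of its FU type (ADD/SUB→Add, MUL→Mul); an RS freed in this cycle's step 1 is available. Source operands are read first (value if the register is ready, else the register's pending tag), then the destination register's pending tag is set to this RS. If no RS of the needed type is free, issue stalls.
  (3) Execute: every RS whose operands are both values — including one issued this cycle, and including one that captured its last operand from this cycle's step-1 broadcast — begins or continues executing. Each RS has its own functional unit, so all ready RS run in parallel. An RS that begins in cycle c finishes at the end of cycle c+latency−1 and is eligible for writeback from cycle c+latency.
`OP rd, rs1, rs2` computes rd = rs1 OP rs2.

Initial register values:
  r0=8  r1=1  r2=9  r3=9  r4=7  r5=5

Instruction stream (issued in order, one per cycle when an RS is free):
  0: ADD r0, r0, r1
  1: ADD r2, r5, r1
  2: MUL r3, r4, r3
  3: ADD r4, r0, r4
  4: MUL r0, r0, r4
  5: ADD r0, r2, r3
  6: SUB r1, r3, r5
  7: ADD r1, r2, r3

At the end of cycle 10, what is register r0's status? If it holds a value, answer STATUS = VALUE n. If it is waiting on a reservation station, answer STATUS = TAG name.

STATUS = VALUE 69

cycle 1: issue ADD r0<-Add1 // r0:Add1,r1:1,r2:9,r3:9,r4:7,r5:5
cycle 2: issue ADD r2<-Add2 // r0:Add1,r1:1,r2:Add2,r3:9,r4:7,r5:5
cycle 3: CDB Add1=9; issue MUL r3<-Mul1 // r0:9,r1:1,r2:Add2,r3:Mul1,r4:7,r5:5
cycle 4: CDB Add2=6; issue ADD r4<-Add1 // r0:9,r1:1,r2:6,r3:Mul1,r4:Add1,r5:5
cycle 5: issue MUL r0<-Mul2 // r0:Mul2,r1:1,r2:6,r3:Mul1,r4:Add1,r5:5
cycle 6: CDB Add1=16; issue ADD r0<-Add1 // r0:Add1,r1:1,r2:6,r3:Mul1,r4:16,r5:5
cycle 7: issue SUB r1<-Add2 // r0:Add1,r1:Add2,r2:6,r3:Mul1,r4:16,r5:5
cycle 8: CDB Mul1=63; issue ADD r1<-Add3 // r0:Add1,r1:Add3,r2:6,r3:63,r4:16,r5:5
cycle 9: - // r0:Add1,r1:Add3,r2:6,r3:63,r4:16,r5:5
cycle 10: CDB Add1=69 // r0:69,r1:Add3,r2:6,r3:63,r4:16,r5:5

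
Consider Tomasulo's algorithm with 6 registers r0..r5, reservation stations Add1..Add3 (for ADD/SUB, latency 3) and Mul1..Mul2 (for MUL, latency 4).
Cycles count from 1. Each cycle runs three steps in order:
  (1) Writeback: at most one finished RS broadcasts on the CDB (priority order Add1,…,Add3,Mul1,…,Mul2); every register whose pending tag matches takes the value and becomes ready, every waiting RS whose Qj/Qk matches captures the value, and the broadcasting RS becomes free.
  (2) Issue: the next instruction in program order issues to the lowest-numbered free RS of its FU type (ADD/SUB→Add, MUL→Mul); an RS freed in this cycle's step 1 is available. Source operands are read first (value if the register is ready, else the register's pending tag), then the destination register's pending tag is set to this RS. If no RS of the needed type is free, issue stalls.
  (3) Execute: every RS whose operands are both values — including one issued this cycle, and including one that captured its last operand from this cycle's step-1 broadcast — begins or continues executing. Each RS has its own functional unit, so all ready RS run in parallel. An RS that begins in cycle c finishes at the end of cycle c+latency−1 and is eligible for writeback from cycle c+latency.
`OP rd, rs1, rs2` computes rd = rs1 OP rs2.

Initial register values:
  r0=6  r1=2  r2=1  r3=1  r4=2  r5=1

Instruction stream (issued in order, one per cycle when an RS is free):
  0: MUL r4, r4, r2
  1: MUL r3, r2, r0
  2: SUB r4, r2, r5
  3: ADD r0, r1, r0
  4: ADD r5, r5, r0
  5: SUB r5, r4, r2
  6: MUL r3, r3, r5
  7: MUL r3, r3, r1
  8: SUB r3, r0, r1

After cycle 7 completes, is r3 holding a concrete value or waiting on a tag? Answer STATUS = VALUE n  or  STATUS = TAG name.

cycle 1: issue MUL r4<-Mul1 // r0:6,r1:2,r2:1,r3:1,r4:Mul1,r5:1
cycle 2: issue MUL r3<-Mul2 // r0:6,r1:2,r2:1,r3:Mul2,r4:Mul1,r5:1
cycle 3: issue SUB r4<-Add1 // r0:6,r1:2,r2:1,r3:Mul2,r4:Add1,r5:1
cycle 4: issue ADD r0<-Add2 // r0:Add2,r1:2,r2:1,r3:Mul2,r4:Add1,r5:1
cycle 5: CDB Mul1=2; issue ADD r5<-Add3 // r0:Add2,r1:2,r2:1,r3:Mul2,r4:Add1,r5:Add3
cycle 6: CDB Add1=0; issue SUB r5<-Add1 // r0:Add2,r1:2,r2:1,r3:Mul2,r4:0,r5:Add1
cycle 7: CDB Add2=8; issue MUL r3<-Mul1 // r0:8,r1:2,r2:1,r3:Mul1,r4:0,r5:Add1

STATUS = TAG Mul1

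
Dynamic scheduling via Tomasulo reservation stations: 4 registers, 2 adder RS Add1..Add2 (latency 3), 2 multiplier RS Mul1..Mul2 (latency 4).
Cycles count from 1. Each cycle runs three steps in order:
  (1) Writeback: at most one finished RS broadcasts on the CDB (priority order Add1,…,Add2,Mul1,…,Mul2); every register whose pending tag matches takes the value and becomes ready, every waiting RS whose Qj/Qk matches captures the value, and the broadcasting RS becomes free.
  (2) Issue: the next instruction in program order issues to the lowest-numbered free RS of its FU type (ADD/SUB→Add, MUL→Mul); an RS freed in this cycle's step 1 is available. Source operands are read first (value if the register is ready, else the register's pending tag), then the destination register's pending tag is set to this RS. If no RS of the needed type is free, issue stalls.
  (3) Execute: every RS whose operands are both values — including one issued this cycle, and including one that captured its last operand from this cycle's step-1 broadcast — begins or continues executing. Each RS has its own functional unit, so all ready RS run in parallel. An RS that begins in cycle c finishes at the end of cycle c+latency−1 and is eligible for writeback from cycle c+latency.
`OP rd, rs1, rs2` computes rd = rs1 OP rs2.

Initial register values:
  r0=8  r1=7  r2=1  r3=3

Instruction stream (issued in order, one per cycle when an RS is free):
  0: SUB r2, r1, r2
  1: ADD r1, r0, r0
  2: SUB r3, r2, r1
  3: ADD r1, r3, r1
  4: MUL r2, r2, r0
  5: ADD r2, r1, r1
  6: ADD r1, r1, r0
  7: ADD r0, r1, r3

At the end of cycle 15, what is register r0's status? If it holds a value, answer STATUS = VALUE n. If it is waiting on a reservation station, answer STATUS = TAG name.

c1: issue SUB r2<-Add1 | r0:8,r1:7,r2:Add1,r3:3
c2: issue ADD r1<-Add2 | r0:8,r1:Add2,r2:Add1,r3:3
c3: stall | r0:8,r1:Add2,r2:Add1,r3:3
c4: CDB Add1=6; issue SUB r3<-Add1 | r0:8,r1:Add2,r2:6,r3:Add1
c5: CDB Add2=16; issue ADD r1<-Add2 | r0:8,r1:Add2,r2:6,r3:Add1
c6: issue MUL r2<-Mul1 | r0:8,r1:Add2,r2:Mul1,r3:Add1
c7: stall | r0:8,r1:Add2,r2:Mul1,r3:Add1
c8: CDB Add1=-10; issue ADD r2<-Add1 | r0:8,r1:Add2,r2:Add1,r3:-10
c9: stall | r0:8,r1:Add2,r2:Add1,r3:-10
c10: CDB Mul1=48; stall | r0:8,r1:Add2,r2:Add1,r3:-10
c11: CDB Add2=6; issue ADD r1<-Add2 | r0:8,r1:Add2,r2:Add1,r3:-10
c12: stall | r0:8,r1:Add2,r2:Add1,r3:-10
c13: stall | r0:8,r1:Add2,r2:Add1,r3:-10
c14: CDB Add1=12; issue ADD r0<-Add1 | r0:Add1,r1:Add2,r2:12,r3:-10
c15: CDB Add2=14 | r0:Add1,r1:14,r2:12,r3:-10

STATUS = TAG Add1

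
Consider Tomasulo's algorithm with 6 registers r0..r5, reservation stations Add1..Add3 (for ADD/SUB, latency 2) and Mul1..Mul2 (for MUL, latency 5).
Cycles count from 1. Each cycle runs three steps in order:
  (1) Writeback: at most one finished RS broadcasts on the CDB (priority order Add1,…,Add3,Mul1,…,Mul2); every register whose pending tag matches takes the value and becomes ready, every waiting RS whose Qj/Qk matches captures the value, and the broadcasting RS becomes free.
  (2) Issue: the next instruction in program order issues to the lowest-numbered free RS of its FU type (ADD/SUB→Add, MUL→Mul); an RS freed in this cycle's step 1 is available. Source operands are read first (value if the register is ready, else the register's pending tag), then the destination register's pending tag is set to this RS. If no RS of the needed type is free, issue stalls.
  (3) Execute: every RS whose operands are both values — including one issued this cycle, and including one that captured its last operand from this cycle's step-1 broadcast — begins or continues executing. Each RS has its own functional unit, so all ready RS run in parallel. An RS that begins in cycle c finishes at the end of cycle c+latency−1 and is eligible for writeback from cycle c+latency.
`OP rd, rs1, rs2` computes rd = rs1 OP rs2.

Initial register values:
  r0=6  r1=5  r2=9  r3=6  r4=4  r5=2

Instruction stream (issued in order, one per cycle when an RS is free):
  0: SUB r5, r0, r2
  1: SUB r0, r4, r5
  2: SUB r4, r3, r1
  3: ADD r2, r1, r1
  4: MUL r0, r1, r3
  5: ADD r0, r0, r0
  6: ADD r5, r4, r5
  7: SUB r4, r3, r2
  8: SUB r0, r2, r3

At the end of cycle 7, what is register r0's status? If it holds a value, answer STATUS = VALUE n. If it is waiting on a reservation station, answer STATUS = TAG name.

c1: issue SUB r5<-Add1 | r0:6,r1:5,r2:9,r3:6,r4:4,r5:Add1
c2: issue SUB r0<-Add2 | r0:Add2,r1:5,r2:9,r3:6,r4:4,r5:Add1
c3: CDB Add1=-3; issue SUB r4<-Add1 | r0:Add2,r1:5,r2:9,r3:6,r4:Add1,r5:-3
c4: issue ADD r2<-Add3 | r0:Add2,r1:5,r2:Add3,r3:6,r4:Add1,r5:-3
c5: CDB Add1=1; issue MUL r0<-Mul1 | r0:Mul1,r1:5,r2:Add3,r3:6,r4:1,r5:-3
c6: CDB Add2=7; issue ADD r0<-Add1 | r0:Add1,r1:5,r2:Add3,r3:6,r4:1,r5:-3
c7: CDB Add3=10; issue ADD r5<-Add2 | r0:Add1,r1:5,r2:10,r3:6,r4:1,r5:Add2

STATUS = TAG Add1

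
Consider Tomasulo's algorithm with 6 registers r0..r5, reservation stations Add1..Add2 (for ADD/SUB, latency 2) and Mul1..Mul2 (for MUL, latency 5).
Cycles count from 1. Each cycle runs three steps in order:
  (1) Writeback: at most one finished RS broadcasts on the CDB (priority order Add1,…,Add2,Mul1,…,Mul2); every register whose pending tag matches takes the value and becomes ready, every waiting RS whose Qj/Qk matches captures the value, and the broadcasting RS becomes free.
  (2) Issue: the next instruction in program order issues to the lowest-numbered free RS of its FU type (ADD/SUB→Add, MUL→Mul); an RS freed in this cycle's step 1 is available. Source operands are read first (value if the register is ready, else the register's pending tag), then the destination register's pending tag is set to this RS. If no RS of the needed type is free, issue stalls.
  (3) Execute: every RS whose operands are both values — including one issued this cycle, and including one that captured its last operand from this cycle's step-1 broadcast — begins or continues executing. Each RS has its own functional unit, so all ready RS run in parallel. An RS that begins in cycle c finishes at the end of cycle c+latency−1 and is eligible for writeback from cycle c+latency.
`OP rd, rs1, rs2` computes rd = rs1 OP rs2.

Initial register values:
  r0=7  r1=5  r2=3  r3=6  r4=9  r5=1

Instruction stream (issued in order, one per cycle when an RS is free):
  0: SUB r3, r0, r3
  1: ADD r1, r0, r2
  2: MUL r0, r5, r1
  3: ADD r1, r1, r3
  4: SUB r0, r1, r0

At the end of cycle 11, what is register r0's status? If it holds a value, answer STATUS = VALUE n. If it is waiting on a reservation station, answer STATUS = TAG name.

STATUS = VALUE 1

  c1: issue SUB r3<-Add1  regs: r0:7,r1:5,r2:3,r3:Add1,r4:9,r5:1
  c2: issue ADD r1<-Add2  regs: r0:7,r1:Add2,r2:3,r3:Add1,r4:9,r5:1
  c3: CDB Add1=1; issue MUL r0<-Mul1  regs: r0:Mul1,r1:Add2,r2:3,r3:1,r4:9,r5:1
  c4: CDB Add2=10; issue ADD r1<-Add1  regs: r0:Mul1,r1:Add1,r2:3,r3:1,r4:9,r5:1
  c5: issue SUB r0<-Add2  regs: r0:Add2,r1:Add1,r2:3,r3:1,r4:9,r5:1
  c6: CDB Add1=11  regs: r0:Add2,r1:11,r2:3,r3:1,r4:9,r5:1
  c7: -  regs: r0:Add2,r1:11,r2:3,r3:1,r4:9,r5:1
  c8: -  regs: r0:Add2,r1:11,r2:3,r3:1,r4:9,r5:1
  c9: CDB Mul1=10  regs: r0:Add2,r1:11,r2:3,r3:1,r4:9,r5:1
  c10: -  regs: r0:Add2,r1:11,r2:3,r3:1,r4:9,r5:1
  c11: CDB Add2=1  regs: r0:1,r1:11,r2:3,r3:1,r4:9,r5:1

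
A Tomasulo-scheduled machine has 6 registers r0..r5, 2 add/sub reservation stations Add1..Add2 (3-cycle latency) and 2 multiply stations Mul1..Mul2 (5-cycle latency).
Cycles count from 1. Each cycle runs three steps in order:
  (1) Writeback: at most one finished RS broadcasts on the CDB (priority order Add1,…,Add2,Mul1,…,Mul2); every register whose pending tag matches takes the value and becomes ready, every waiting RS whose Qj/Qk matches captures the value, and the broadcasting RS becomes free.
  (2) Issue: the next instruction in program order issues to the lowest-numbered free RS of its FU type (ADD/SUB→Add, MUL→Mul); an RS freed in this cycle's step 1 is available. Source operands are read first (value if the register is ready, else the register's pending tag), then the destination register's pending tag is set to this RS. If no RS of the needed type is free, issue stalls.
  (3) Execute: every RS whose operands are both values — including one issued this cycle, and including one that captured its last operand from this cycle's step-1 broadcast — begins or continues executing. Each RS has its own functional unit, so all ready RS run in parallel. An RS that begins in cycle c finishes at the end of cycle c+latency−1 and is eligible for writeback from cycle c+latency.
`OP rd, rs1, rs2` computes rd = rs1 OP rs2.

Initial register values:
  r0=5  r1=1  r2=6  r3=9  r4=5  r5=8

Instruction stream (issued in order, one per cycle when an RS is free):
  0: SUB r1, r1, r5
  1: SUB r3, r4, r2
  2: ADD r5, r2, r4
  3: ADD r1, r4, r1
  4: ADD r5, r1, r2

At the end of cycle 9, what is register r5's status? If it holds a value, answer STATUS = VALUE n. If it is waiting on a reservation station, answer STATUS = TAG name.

STATUS = TAG Add1

  c1: issue SUB r1<-Add1  regs: r0:5,r1:Add1,r2:6,r3:9,r4:5,r5:8
  c2: issue SUB r3<-Add2  regs: r0:5,r1:Add1,r2:6,r3:Add2,r4:5,r5:8
  c3: stall  regs: r0:5,r1:Add1,r2:6,r3:Add2,r4:5,r5:8
  c4: CDB Add1=-7; issue ADD r5<-Add1  regs: r0:5,r1:-7,r2:6,r3:Add2,r4:5,r5:Add1
  c5: CDB Add2=-1; issue ADD r1<-Add2  regs: r0:5,r1:Add2,r2:6,r3:-1,r4:5,r5:Add1
  c6: stall  regs: r0:5,r1:Add2,r2:6,r3:-1,r4:5,r5:Add1
  c7: CDB Add1=11; issue ADD r5<-Add1  regs: r0:5,r1:Add2,r2:6,r3:-1,r4:5,r5:Add1
  c8: CDB Add2=-2  regs: r0:5,r1:-2,r2:6,r3:-1,r4:5,r5:Add1
  c9: -  regs: r0:5,r1:-2,r2:6,r3:-1,r4:5,r5:Add1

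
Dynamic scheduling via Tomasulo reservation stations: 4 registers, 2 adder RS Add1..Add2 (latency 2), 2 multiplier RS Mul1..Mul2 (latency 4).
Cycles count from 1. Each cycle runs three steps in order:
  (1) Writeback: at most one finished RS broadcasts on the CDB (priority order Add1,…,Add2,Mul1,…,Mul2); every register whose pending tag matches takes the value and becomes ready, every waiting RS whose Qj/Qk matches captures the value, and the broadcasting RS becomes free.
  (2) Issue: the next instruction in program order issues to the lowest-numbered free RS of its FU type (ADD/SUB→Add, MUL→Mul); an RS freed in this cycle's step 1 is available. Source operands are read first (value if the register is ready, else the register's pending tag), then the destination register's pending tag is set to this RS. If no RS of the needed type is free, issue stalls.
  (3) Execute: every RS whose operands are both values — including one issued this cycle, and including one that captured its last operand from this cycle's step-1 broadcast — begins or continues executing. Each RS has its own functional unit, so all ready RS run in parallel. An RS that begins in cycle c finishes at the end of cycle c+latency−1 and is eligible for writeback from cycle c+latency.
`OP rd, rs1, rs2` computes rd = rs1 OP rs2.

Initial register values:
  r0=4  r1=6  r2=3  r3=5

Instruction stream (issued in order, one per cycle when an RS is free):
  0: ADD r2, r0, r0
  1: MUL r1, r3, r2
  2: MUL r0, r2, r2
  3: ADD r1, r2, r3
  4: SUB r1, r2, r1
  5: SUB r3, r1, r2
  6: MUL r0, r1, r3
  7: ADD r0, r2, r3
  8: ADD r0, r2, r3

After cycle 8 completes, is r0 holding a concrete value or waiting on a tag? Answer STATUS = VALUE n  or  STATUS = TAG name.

STATUS = TAG Add2

cycle 1: issue ADD r2<-Add1 // r0:4,r1:6,r2:Add1,r3:5
cycle 2: issue MUL r1<-Mul1 // r0:4,r1:Mul1,r2:Add1,r3:5
cycle 3: CDB Add1=8; issue MUL r0<-Mul2 // r0:Mul2,r1:Mul1,r2:8,r3:5
cycle 4: issue ADD r1<-Add1 // r0:Mul2,r1:Add1,r2:8,r3:5
cycle 5: issue SUB r1<-Add2 // r0:Mul2,r1:Add2,r2:8,r3:5
cycle 6: CDB Add1=13; issue SUB r3<-Add1 // r0:Mul2,r1:Add2,r2:8,r3:Add1
cycle 7: CDB Mul1=40; issue MUL r0<-Mul1 // r0:Mul1,r1:Add2,r2:8,r3:Add1
cycle 8: CDB Add2=-5; issue ADD r0<-Add2 // r0:Add2,r1:-5,r2:8,r3:Add1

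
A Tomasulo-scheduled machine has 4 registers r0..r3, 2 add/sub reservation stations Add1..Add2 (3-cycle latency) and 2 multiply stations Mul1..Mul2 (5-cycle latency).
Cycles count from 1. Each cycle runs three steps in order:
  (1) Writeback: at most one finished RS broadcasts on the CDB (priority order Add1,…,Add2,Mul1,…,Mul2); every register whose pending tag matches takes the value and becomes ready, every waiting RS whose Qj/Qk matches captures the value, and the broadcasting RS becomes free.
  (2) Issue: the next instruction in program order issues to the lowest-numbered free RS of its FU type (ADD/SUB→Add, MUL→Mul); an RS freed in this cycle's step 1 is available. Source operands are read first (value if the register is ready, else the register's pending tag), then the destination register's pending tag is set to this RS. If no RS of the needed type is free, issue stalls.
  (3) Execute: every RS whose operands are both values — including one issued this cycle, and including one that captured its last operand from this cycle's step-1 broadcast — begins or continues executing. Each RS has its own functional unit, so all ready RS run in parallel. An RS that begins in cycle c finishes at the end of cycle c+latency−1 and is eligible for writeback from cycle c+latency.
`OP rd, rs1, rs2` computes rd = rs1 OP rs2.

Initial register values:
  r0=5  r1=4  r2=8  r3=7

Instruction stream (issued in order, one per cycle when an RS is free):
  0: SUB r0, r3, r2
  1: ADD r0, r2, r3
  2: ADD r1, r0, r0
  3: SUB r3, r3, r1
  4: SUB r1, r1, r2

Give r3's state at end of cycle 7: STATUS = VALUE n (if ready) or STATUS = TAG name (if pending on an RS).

cycle 1: issue SUB r0<-Add1 // r0:Add1,r1:4,r2:8,r3:7
cycle 2: issue ADD r0<-Add2 // r0:Add2,r1:4,r2:8,r3:7
cycle 3: stall // r0:Add2,r1:4,r2:8,r3:7
cycle 4: CDB Add1=-1; issue ADD r1<-Add1 // r0:Add2,r1:Add1,r2:8,r3:7
cycle 5: CDB Add2=15; issue SUB r3<-Add2 // r0:15,r1:Add1,r2:8,r3:Add2
cycle 6: stall // r0:15,r1:Add1,r2:8,r3:Add2
cycle 7: stall // r0:15,r1:Add1,r2:8,r3:Add2

STATUS = TAG Add2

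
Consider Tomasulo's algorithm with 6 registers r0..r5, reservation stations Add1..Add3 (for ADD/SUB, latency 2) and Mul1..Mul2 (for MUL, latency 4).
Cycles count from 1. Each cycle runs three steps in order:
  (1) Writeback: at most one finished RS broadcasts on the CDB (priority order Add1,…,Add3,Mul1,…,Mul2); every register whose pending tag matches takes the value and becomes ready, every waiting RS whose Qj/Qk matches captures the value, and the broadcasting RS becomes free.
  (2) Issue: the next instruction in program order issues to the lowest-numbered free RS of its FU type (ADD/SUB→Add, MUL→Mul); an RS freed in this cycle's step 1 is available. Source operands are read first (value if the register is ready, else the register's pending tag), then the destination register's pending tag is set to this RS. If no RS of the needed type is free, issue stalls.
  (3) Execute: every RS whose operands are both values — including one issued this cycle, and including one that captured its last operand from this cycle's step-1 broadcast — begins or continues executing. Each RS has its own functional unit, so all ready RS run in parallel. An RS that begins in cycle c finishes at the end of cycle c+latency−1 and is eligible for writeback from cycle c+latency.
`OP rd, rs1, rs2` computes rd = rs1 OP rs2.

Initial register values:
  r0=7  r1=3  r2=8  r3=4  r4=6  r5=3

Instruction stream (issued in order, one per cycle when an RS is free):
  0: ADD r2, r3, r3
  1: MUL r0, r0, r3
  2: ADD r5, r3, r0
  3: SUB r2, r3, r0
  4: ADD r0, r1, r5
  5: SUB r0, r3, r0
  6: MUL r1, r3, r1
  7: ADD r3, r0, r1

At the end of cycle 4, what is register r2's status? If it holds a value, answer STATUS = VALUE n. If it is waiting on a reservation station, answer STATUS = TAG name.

STATUS = TAG Add2

cycle 1: issue ADD r2<-Add1 // r0:7,r1:3,r2:Add1,r3:4,r4:6,r5:3
cycle 2: issue MUL r0<-Mul1 // r0:Mul1,r1:3,r2:Add1,r3:4,r4:6,r5:3
cycle 3: CDB Add1=8; issue ADD r5<-Add1 // r0:Mul1,r1:3,r2:8,r3:4,r4:6,r5:Add1
cycle 4: issue SUB r2<-Add2 // r0:Mul1,r1:3,r2:Add2,r3:4,r4:6,r5:Add1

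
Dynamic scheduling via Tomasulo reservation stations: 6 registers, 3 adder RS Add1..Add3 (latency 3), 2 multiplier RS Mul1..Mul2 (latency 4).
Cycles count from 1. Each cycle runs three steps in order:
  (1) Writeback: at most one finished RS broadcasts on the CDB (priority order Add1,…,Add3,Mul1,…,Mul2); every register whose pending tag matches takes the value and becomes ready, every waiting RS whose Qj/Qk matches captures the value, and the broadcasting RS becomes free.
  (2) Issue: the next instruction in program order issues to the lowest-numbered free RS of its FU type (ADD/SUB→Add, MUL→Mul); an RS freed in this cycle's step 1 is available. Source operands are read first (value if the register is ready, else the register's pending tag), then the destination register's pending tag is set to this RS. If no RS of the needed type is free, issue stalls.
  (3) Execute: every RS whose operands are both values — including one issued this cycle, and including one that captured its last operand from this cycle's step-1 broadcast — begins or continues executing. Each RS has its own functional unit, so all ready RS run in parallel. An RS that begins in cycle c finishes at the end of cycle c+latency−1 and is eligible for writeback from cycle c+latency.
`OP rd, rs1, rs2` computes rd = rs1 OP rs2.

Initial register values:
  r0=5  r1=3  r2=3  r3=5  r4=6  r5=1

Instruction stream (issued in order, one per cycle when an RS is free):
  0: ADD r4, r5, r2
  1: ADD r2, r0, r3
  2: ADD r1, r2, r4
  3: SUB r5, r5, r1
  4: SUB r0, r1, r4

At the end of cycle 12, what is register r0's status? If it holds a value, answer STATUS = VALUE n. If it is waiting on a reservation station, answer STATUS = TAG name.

STATUS = VALUE 10

cycle 1: issue ADD r4<-Add1 // r0:5,r1:3,r2:3,r3:5,r4:Add1,r5:1
cycle 2: issue ADD r2<-Add2 // r0:5,r1:3,r2:Add2,r3:5,r4:Add1,r5:1
cycle 3: issue ADD r1<-Add3 // r0:5,r1:Add3,r2:Add2,r3:5,r4:Add1,r5:1
cycle 4: CDB Add1=4; issue SUB r5<-Add1 // r0:5,r1:Add3,r2:Add2,r3:5,r4:4,r5:Add1
cycle 5: CDB Add2=10; issue SUB r0<-Add2 // r0:Add2,r1:Add3,r2:10,r3:5,r4:4,r5:Add1
cycle 6: - // r0:Add2,r1:Add3,r2:10,r3:5,r4:4,r5:Add1
cycle 7: - // r0:Add2,r1:Add3,r2:10,r3:5,r4:4,r5:Add1
cycle 8: CDB Add3=14 // r0:Add2,r1:14,r2:10,r3:5,r4:4,r5:Add1
cycle 9: - // r0:Add2,r1:14,r2:10,r3:5,r4:4,r5:Add1
cycle 10: - // r0:Add2,r1:14,r2:10,r3:5,r4:4,r5:Add1
cycle 11: CDB Add1=-13 // r0:Add2,r1:14,r2:10,r3:5,r4:4,r5:-13
cycle 12: CDB Add2=10 // r0:10,r1:14,r2:10,r3:5,r4:4,r5:-13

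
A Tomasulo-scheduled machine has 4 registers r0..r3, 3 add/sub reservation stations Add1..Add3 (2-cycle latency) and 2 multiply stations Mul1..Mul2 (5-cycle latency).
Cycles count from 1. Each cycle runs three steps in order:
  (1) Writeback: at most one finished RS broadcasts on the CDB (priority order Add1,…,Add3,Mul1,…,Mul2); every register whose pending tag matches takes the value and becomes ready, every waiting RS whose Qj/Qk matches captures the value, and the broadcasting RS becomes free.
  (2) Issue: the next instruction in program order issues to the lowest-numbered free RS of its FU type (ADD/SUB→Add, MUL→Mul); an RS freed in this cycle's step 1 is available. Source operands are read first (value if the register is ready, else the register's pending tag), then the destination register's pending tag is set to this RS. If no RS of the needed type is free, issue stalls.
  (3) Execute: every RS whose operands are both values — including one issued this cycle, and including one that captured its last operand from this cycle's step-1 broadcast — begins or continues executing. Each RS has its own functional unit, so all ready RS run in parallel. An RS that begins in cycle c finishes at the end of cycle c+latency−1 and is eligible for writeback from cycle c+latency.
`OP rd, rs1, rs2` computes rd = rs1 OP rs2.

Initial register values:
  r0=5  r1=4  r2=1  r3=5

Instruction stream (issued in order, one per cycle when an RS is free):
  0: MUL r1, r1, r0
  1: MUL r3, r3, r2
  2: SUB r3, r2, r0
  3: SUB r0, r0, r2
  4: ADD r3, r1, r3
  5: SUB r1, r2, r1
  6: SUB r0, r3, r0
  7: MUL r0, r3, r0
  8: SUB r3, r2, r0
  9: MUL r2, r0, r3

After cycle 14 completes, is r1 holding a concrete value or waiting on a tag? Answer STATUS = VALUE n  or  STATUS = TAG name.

STATUS = VALUE -19

cycle 1: issue MUL r1<-Mul1 // r0:5,r1:Mul1,r2:1,r3:5
cycle 2: issue MUL r3<-Mul2 // r0:5,r1:Mul1,r2:1,r3:Mul2
cycle 3: issue SUB r3<-Add1 // r0:5,r1:Mul1,r2:1,r3:Add1
cycle 4: issue SUB r0<-Add2 // r0:Add2,r1:Mul1,r2:1,r3:Add1
cycle 5: CDB Add1=-4; issue ADD r3<-Add1 // r0:Add2,r1:Mul1,r2:1,r3:Add1
cycle 6: CDB Add2=4; issue SUB r1<-Add2 // r0:4,r1:Add2,r2:1,r3:Add1
cycle 7: CDB Mul1=20; issue SUB r0<-Add3 // r0:Add3,r1:Add2,r2:1,r3:Add1
cycle 8: CDB Mul2=5; issue MUL r0<-Mul1 // r0:Mul1,r1:Add2,r2:1,r3:Add1
cycle 9: CDB Add1=16; issue SUB r3<-Add1 // r0:Mul1,r1:Add2,r2:1,r3:Add1
cycle 10: CDB Add2=-19; issue MUL r2<-Mul2 // r0:Mul1,r1:-19,r2:Mul2,r3:Add1
cycle 11: CDB Add3=12 // r0:Mul1,r1:-19,r2:Mul2,r3:Add1
cycle 12: - // r0:Mul1,r1:-19,r2:Mul2,r3:Add1
cycle 13: - // r0:Mul1,r1:-19,r2:Mul2,r3:Add1
cycle 14: - // r0:Mul1,r1:-19,r2:Mul2,r3:Add1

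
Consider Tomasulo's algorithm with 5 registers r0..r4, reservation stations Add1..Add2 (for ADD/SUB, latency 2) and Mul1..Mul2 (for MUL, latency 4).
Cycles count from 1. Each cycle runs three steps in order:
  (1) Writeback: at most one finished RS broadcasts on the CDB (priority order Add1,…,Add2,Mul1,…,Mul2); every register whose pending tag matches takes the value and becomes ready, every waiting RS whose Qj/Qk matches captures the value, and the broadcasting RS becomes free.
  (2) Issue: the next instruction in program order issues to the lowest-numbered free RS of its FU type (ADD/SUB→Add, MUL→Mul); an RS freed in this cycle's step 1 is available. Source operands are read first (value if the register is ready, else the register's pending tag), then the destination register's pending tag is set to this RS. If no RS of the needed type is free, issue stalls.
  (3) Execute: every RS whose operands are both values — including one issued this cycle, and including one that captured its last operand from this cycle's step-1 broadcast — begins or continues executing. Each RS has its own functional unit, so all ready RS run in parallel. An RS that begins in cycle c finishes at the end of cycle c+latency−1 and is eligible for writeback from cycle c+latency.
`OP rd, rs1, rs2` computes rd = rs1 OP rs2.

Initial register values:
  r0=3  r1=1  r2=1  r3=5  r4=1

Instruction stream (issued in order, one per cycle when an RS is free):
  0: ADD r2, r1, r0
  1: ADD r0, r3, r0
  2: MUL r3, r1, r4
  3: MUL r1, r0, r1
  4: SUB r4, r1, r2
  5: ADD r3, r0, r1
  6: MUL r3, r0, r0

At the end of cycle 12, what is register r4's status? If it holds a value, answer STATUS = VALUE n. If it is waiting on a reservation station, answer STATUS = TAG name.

STATUS = VALUE 4

cycle 1: issue ADD r2<-Add1 // r0:3,r1:1,r2:Add1,r3:5,r4:1
cycle 2: issue ADD r0<-Add2 // r0:Add2,r1:1,r2:Add1,r3:5,r4:1
cycle 3: CDB Add1=4; issue MUL r3<-Mul1 // r0:Add2,r1:1,r2:4,r3:Mul1,r4:1
cycle 4: CDB Add2=8; issue MUL r1<-Mul2 // r0:8,r1:Mul2,r2:4,r3:Mul1,r4:1
cycle 5: issue SUB r4<-Add1 // r0:8,r1:Mul2,r2:4,r3:Mul1,r4:Add1
cycle 6: issue ADD r3<-Add2 // r0:8,r1:Mul2,r2:4,r3:Add2,r4:Add1
cycle 7: CDB Mul1=1; issue MUL r3<-Mul1 // r0:8,r1:Mul2,r2:4,r3:Mul1,r4:Add1
cycle 8: CDB Mul2=8 // r0:8,r1:8,r2:4,r3:Mul1,r4:Add1
cycle 9: - // r0:8,r1:8,r2:4,r3:Mul1,r4:Add1
cycle 10: CDB Add1=4 // r0:8,r1:8,r2:4,r3:Mul1,r4:4
cycle 11: CDB Add2=16 // r0:8,r1:8,r2:4,r3:Mul1,r4:4
cycle 12: CDB Mul1=64 // r0:8,r1:8,r2:4,r3:64,r4:4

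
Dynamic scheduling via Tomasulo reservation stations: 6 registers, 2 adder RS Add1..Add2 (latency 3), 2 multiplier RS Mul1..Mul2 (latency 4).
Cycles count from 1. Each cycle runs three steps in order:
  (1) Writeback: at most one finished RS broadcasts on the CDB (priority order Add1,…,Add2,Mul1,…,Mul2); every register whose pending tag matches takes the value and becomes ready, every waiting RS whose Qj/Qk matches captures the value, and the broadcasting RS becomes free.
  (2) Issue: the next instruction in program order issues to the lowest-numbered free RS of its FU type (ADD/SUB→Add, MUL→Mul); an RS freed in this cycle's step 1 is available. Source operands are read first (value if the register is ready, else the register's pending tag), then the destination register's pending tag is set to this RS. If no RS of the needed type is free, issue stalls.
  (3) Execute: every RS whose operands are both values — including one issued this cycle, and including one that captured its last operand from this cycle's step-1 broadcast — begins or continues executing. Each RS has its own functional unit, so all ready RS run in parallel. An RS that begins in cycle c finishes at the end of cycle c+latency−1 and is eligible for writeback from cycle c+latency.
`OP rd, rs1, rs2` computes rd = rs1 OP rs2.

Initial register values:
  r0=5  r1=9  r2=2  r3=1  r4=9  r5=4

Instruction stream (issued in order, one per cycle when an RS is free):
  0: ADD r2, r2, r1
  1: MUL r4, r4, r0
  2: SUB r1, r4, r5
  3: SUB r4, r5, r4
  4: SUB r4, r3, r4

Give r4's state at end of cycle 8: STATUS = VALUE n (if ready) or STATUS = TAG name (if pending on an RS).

c1: issue ADD r2<-Add1 | r0:5,r1:9,r2:Add1,r3:1,r4:9,r5:4
c2: issue MUL r4<-Mul1 | r0:5,r1:9,r2:Add1,r3:1,r4:Mul1,r5:4
c3: issue SUB r1<-Add2 | r0:5,r1:Add2,r2:Add1,r3:1,r4:Mul1,r5:4
c4: CDB Add1=11; issue SUB r4<-Add1 | r0:5,r1:Add2,r2:11,r3:1,r4:Add1,r5:4
c5: stall | r0:5,r1:Add2,r2:11,r3:1,r4:Add1,r5:4
c6: CDB Mul1=45; stall | r0:5,r1:Add2,r2:11,r3:1,r4:Add1,r5:4
c7: stall | r0:5,r1:Add2,r2:11,r3:1,r4:Add1,r5:4
c8: stall | r0:5,r1:Add2,r2:11,r3:1,r4:Add1,r5:4

STATUS = TAG Add1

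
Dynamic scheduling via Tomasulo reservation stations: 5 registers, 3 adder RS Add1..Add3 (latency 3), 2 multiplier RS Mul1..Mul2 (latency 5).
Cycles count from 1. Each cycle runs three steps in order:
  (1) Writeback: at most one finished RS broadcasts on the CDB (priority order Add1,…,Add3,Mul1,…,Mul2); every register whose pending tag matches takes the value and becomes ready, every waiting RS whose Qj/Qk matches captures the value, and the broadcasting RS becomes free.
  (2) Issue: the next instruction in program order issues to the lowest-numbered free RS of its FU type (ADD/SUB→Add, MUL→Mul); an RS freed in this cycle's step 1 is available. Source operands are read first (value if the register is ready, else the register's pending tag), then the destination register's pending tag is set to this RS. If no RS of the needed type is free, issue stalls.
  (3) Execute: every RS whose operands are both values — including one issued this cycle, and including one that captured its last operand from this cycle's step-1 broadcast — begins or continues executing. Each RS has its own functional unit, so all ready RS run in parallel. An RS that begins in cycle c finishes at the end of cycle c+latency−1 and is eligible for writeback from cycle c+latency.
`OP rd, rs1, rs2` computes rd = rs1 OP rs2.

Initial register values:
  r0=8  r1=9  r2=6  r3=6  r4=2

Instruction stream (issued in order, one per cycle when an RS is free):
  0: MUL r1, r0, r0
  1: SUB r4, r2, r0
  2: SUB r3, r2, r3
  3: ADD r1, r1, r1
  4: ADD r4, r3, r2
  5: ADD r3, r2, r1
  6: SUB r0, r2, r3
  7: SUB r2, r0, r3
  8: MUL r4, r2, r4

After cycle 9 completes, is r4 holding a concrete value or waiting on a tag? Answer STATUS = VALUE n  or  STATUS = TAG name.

STATUS = VALUE 6

c1: issue MUL r1<-Mul1 | r0:8,r1:Mul1,r2:6,r3:6,r4:2
c2: issue SUB r4<-Add1 | r0:8,r1:Mul1,r2:6,r3:6,r4:Add1
c3: issue SUB r3<-Add2 | r0:8,r1:Mul1,r2:6,r3:Add2,r4:Add1
c4: issue ADD r1<-Add3 | r0:8,r1:Add3,r2:6,r3:Add2,r4:Add1
c5: CDB Add1=-2; issue ADD r4<-Add1 | r0:8,r1:Add3,r2:6,r3:Add2,r4:Add1
c6: CDB Add2=0; issue ADD r3<-Add2 | r0:8,r1:Add3,r2:6,r3:Add2,r4:Add1
c7: CDB Mul1=64; stall | r0:8,r1:Add3,r2:6,r3:Add2,r4:Add1
c8: stall | r0:8,r1:Add3,r2:6,r3:Add2,r4:Add1
c9: CDB Add1=6; issue SUB r0<-Add1 | r0:Add1,r1:Add3,r2:6,r3:Add2,r4:6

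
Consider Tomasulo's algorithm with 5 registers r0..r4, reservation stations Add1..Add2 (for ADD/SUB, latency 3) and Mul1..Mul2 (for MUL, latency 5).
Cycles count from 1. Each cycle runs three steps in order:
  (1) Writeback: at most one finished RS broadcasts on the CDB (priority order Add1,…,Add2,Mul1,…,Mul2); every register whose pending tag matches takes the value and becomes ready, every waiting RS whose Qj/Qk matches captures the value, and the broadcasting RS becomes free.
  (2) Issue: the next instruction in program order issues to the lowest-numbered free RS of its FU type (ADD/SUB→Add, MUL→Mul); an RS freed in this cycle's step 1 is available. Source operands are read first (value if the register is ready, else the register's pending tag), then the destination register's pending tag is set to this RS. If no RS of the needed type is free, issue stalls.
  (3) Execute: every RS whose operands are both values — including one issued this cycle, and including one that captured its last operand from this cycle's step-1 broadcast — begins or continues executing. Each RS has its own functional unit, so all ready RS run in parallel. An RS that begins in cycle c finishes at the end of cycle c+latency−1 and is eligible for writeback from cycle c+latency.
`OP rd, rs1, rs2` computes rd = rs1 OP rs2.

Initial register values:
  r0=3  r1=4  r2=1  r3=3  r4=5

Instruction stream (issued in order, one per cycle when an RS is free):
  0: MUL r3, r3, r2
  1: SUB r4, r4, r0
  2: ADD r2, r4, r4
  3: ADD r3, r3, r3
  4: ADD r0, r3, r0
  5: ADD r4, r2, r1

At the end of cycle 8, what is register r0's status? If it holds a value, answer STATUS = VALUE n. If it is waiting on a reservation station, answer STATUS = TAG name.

STATUS = TAG Add2

c1: issue MUL r3<-Mul1 | r0:3,r1:4,r2:1,r3:Mul1,r4:5
c2: issue SUB r4<-Add1 | r0:3,r1:4,r2:1,r3:Mul1,r4:Add1
c3: issue ADD r2<-Add2 | r0:3,r1:4,r2:Add2,r3:Mul1,r4:Add1
c4: stall | r0:3,r1:4,r2:Add2,r3:Mul1,r4:Add1
c5: CDB Add1=2; issue ADD r3<-Add1 | r0:3,r1:4,r2:Add2,r3:Add1,r4:2
c6: CDB Mul1=3; stall | r0:3,r1:4,r2:Add2,r3:Add1,r4:2
c7: stall | r0:3,r1:4,r2:Add2,r3:Add1,r4:2
c8: CDB Add2=4; issue ADD r0<-Add2 | r0:Add2,r1:4,r2:4,r3:Add1,r4:2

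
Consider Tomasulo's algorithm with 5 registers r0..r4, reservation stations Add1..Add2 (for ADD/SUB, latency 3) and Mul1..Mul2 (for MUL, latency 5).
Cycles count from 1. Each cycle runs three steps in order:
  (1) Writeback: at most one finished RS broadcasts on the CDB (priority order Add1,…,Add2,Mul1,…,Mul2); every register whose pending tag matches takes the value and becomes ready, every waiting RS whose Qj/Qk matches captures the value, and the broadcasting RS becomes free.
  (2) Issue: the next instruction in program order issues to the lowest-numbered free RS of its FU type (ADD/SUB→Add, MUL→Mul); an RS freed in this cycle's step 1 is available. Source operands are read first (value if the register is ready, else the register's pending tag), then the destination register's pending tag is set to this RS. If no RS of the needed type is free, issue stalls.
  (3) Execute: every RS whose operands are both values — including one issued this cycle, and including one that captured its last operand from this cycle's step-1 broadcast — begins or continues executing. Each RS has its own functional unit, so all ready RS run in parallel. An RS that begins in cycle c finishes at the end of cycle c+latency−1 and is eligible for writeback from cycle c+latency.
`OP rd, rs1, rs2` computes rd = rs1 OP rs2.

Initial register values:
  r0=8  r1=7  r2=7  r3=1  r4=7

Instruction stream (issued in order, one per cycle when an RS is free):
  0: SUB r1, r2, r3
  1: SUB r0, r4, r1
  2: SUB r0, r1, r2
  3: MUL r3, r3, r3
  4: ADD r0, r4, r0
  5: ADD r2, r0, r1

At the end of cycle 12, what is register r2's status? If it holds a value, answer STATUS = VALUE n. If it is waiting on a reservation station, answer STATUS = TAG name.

  c1: issue SUB r1<-Add1  regs: r0:8,r1:Add1,r2:7,r3:1,r4:7
  c2: issue SUB r0<-Add2  regs: r0:Add2,r1:Add1,r2:7,r3:1,r4:7
  c3: stall  regs: r0:Add2,r1:Add1,r2:7,r3:1,r4:7
  c4: CDB Add1=6; issue SUB r0<-Add1  regs: r0:Add1,r1:6,r2:7,r3:1,r4:7
  c5: issue MUL r3<-Mul1  regs: r0:Add1,r1:6,r2:7,r3:Mul1,r4:7
  c6: stall  regs: r0:Add1,r1:6,r2:7,r3:Mul1,r4:7
  c7: CDB Add1=-1; issue ADD r0<-Add1  regs: r0:Add1,r1:6,r2:7,r3:Mul1,r4:7
  c8: CDB Add2=1; issue ADD r2<-Add2  regs: r0:Add1,r1:6,r2:Add2,r3:Mul1,r4:7
  c9: -  regs: r0:Add1,r1:6,r2:Add2,r3:Mul1,r4:7
  c10: CDB Add1=6  regs: r0:6,r1:6,r2:Add2,r3:Mul1,r4:7
  c11: CDB Mul1=1  regs: r0:6,r1:6,r2:Add2,r3:1,r4:7
  c12: -  regs: r0:6,r1:6,r2:Add2,r3:1,r4:7

STATUS = TAG Add2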